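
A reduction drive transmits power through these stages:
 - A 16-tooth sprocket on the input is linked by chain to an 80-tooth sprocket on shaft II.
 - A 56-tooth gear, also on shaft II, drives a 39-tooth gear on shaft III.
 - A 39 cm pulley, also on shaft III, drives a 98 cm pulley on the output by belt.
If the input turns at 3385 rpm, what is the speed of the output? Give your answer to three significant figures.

the input → shaft II (chain, 80/16): 3385 ÷ 5 = 677 rpm
shaft II → shaft III (gear mesh, 39/56): 677 ÷ 0.69643 = 972.1 rpm
shaft III → the output (belt, 98/39): 972.1 ÷ 2.5128 = 386.86 rpm

387 rpm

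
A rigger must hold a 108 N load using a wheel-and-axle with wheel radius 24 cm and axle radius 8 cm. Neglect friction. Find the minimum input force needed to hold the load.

36 N

Wheel-and-axle MA = R/r = 24/8 = 3.
Effort = load / MA = 108 / 3 = 36 N.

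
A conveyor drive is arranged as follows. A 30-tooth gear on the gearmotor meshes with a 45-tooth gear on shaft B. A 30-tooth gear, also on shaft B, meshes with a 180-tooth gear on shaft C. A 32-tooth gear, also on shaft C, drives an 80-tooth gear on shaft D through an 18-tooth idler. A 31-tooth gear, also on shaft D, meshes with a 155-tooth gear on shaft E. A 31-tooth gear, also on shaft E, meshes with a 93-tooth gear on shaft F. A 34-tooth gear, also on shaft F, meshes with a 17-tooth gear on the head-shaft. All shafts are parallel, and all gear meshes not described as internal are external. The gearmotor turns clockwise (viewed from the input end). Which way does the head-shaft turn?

the gearmotor → shaft B: external mesh, 1 reversal → CCW.
shaft B → shaft C: external mesh, 1 reversal → CW.
shaft C → shaft D: driver → idler → driven is 2 external meshes, 2 reversals → CW.
shaft D → shaft E: external mesh, 1 reversal → CCW.
shaft E → shaft F: external mesh, 1 reversal → CW.
shaft F → the head-shaft: external mesh, 1 reversal → CCW.
7 reversals in total — an odd number — so the head-shaft turns opposite to the gearmotor.

counterclockwise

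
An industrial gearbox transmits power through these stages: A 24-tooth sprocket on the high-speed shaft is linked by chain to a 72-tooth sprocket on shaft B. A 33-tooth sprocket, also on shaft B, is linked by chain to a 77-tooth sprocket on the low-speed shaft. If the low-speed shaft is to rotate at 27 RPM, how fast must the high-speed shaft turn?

Overall ratio R = 3 × 2.3333 = 7.
Required input speed = output speed × R = 27 × 7 = 189 RPM.

189 RPM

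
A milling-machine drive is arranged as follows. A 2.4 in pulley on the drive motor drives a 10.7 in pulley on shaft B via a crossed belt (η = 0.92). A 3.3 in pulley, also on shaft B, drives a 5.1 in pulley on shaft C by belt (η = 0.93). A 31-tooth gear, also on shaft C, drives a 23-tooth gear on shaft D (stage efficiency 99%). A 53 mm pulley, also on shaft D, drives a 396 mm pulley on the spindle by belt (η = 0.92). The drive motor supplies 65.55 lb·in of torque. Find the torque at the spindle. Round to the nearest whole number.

1951 lb·in

After the belt (10.7/2.4): 65.55 × 4.4583 × 0.92 = 268.86 lb·in
After the belt (5.1/3.3): 268.86 × 1.5455 × 0.93 = 386.43 lb·in
After the gear mesh (23/31): 386.43 × 0.74194 × 0.99 = 283.84 lb·in
After the belt (396/53): 283.84 × 7.4717 × 0.92 = 1951.1 lb·in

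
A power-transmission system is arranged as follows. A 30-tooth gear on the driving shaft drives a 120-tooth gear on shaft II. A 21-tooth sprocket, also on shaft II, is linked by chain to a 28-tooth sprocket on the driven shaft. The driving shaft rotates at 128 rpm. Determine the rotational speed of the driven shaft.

the driving shaft → shaft II (gear mesh, 120/30): 128 ÷ 4 = 32 rpm
shaft II → the driven shaft (chain, 28/21): 32 ÷ 1.3333 = 24 rpm

24 rpm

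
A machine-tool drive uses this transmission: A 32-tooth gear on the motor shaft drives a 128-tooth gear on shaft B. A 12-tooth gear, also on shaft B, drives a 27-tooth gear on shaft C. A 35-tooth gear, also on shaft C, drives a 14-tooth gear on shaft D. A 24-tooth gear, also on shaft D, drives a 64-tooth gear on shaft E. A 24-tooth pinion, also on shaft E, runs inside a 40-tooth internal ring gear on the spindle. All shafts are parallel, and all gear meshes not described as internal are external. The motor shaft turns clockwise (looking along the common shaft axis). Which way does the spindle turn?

clockwise

the motor shaft → shaft B: external mesh, 1 reversal → CCW.
shaft B → shaft C: external mesh, 1 reversal → CW.
shaft C → shaft D: external mesh, 1 reversal → CCW.
shaft D → shaft E: external mesh, 1 reversal → CW.
shaft E → the spindle: internal mesh, same direction → CW.
4 reversals in total — an even number — so the spindle turns the same way as the motor shaft.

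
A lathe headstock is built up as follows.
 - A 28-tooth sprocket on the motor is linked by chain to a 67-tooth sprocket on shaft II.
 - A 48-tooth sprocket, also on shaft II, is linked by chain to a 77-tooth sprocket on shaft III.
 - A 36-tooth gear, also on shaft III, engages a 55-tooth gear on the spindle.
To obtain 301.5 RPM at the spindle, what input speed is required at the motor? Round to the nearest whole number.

1768 RPM

Overall ratio R = 2.3929 × 1.6042 × 1.5278 = 5.8644.
Required input speed = output speed × R = 301.5 × 5.8644 = 1768.1 RPM.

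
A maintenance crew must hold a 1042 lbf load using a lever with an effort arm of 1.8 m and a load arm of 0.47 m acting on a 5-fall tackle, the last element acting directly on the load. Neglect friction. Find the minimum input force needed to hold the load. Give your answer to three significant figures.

Lever MA = effort arm / load arm = 1.8/0.47 = 3.8298.
Block-and-tackle MA = number of supporting rope parts = 5.
Combined ideal MA = 3.8298 × 5 = 19.149.
Effort = load / MA = 1042 / 19.149 = 54.416 lbf.

54.4 lbf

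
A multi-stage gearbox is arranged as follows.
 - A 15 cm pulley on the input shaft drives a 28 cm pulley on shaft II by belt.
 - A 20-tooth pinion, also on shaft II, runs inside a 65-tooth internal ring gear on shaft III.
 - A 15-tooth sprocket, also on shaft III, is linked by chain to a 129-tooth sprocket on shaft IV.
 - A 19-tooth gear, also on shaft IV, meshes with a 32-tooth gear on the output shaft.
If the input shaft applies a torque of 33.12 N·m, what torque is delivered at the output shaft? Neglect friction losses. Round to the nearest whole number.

After the belt (28/15): 33.12 × 1.8667 = 61.824 N·m
After the internal gear (65/20): 61.824 × 3.25 = 200.93 N·m
After the chain (129/15): 200.93 × 8.6 = 1728 N·m
After the gear mesh (32/19): 1728 × 1.6842 = 2910.3 N·m

2910 N·m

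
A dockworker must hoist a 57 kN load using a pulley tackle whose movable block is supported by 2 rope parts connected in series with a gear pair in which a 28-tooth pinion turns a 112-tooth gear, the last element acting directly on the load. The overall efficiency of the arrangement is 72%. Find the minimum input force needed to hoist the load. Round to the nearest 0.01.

Block-and-tackle MA = number of supporting rope parts = 2.
Gear pair MA = 112/28 = 4.
Combined ideal MA = 2 × 4 = 8.
Actual MA = 8 × 0.72 = 5.76.
Effort = load / actual MA = 57 / 5.76 = 9.8958 kN.

9.90 kN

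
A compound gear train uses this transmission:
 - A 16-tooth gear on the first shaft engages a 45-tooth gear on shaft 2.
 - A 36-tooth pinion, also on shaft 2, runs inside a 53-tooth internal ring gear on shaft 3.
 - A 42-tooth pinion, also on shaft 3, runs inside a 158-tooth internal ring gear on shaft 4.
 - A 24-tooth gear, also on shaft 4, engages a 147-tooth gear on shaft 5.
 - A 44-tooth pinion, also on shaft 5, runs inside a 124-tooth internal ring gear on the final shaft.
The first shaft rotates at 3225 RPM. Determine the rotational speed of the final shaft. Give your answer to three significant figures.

Gear mesh: ratio = 45/16 = 2.8125, so shaft 2 turns at 3225 / 2.8125 = 1146.7 RPM.
Internal gear: ratio = 53/36 = 1.4722, so shaft 3 turns at 1146.7 / 1.4722 = 778.87 RPM.
Internal gear: ratio = 158/42 = 3.7619, so shaft 4 turns at 778.87 / 3.7619 = 207.04 RPM.
Gear mesh: ratio = 147/24 = 6.125, so shaft 5 turns at 207.04 / 6.125 = 33.803 RPM.
Internal gear: ratio = 124/44 = 2.8182, so the final shaft turns at 33.803 / 2.8182 = 11.994 RPM.

12.0 RPM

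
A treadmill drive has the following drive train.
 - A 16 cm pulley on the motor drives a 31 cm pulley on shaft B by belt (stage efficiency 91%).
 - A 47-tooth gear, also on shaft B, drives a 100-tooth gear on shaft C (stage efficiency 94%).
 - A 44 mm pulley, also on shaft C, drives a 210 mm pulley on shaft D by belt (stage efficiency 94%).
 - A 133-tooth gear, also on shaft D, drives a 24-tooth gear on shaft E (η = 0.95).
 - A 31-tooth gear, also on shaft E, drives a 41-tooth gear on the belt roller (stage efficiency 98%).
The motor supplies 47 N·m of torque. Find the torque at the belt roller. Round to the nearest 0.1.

165.2 N·m

After the belt (31/16): 47 × 1.9375 × 0.91 = 82.867 N·m
After the gear mesh (100/47): 82.867 × 2.1277 × 0.94 = 165.73 N·m
After the belt (210/44): 165.73 × 4.7727 × 0.94 = 743.54 N·m
After the gear mesh (24/133): 743.54 × 0.18045 × 0.95 = 127.46 N·m
After the gear mesh (41/31): 127.46 × 1.3226 × 0.98 = 165.21 N·m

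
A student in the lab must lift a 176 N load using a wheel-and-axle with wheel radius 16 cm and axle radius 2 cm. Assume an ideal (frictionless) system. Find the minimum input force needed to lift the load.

Wheel-and-axle MA = R/r = 16/2 = 8.
Effort = load / MA = 176 / 8 = 22 N.

22 N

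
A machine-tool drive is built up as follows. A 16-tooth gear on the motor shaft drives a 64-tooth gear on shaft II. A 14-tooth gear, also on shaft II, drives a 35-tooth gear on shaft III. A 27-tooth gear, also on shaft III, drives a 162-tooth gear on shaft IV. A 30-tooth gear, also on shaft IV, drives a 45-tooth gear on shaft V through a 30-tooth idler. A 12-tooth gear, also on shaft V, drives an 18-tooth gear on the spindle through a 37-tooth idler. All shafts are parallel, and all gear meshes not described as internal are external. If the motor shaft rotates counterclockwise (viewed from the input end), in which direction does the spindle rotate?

clockwise

the motor shaft → shaft II: external mesh, 1 reversal → CW.
shaft II → shaft III: external mesh, 1 reversal → CCW.
shaft III → shaft IV: external mesh, 1 reversal → CW.
shaft IV → shaft V: driver → idler → driven is 2 external meshes, 2 reversals → CW.
shaft V → the spindle: driver → idler → driven is 2 external meshes, 2 reversals → CW.
7 reversals in total — an odd number — so the spindle turns opposite to the motor shaft.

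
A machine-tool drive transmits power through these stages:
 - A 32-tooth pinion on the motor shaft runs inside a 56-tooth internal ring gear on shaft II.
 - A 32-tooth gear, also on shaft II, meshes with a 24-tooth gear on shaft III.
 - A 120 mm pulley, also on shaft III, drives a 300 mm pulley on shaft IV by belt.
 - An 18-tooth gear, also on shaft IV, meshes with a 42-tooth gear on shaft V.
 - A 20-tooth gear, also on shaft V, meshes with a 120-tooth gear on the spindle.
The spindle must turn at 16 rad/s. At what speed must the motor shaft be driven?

Overall ratio R = 1.75 × 0.75 × 2.5 × 2.3333 × 6 = 45.938.
Required input speed = output speed × R = 16 × 45.938 = 735 rad/s.

735 rad/s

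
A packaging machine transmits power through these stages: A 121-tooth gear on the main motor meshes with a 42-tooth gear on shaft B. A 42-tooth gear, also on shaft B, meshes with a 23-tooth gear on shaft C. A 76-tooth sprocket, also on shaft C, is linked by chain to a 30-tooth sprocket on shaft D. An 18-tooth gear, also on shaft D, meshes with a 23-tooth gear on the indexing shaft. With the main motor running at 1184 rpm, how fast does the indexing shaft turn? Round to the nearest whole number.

gear mesh 42/121 = 0.34711 → 1184/0.34711 = 3411 rpm
gear mesh 23/42 = 0.54762 → 3411/0.54762 = 6228.9 rpm
chain 30/76 = 0.39474 → 6228.9/0.39474 = 15780 rpm
gear mesh 23/18 = 1.2778 → 15780/1.2778 = 12349 rpm

12349 rpm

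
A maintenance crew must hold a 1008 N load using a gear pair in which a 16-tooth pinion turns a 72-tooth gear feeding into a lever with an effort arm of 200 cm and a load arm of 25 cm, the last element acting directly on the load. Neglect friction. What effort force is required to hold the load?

Gear pair MA = 72/16 = 4.5.
Lever MA = effort arm / load arm = 200/25 = 8.
Combined ideal MA = 4.5 × 8 = 36.
Effort = load / MA = 1008 / 36 = 28 N.

28 N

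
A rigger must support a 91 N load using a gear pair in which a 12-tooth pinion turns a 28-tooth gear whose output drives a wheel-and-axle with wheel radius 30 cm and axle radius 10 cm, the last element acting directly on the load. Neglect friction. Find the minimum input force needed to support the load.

Gear pair MA = 28/12 = 2.3333.
Wheel-and-axle MA = R/r = 30/10 = 3.
Combined ideal MA = 2.3333 × 3 = 7.
Effort = load / MA = 91 / 7 = 13 N.

13 N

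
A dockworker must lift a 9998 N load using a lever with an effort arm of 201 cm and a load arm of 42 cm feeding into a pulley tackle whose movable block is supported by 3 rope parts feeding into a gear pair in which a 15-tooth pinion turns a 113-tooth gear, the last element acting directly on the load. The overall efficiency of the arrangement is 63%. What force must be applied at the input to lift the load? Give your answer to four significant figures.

146.7 N

Lever MA = effort arm / load arm = 201/42 = 4.7857.
Block-and-tackle MA = number of supporting rope parts = 3.
Gear pair MA = 113/15 = 7.5333.
Combined ideal MA = 4.7857 × 3 × 7.5333 = 108.16.
Actual MA = 108.16 × 0.63 = 68.139.
Effort = load / actual MA = 9998 / 68.139 = 146.73 N.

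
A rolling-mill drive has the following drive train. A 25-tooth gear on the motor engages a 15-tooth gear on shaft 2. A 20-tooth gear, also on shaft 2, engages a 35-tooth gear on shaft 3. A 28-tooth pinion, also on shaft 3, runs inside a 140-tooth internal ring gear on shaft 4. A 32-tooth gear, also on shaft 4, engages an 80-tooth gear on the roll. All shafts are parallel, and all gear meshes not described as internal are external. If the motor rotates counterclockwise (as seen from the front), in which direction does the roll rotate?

the motor → shaft 2: external mesh, 1 reversal → CW.
shaft 2 → shaft 3: external mesh, 1 reversal → CCW.
shaft 3 → shaft 4: internal mesh, same direction → CCW.
shaft 4 → the roll: external mesh, 1 reversal → CW.
3 reversals in total — an odd number — so the roll turns opposite to the motor.

clockwise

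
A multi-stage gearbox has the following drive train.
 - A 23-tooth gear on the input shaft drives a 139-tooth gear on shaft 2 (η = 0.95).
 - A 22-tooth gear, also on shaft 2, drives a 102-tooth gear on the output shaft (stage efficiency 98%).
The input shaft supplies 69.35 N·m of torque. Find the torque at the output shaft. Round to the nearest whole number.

1809 N·m

Gear mesh: ratio = 139/23 = 6.0435; torque at shaft 2 = 69.35 × 6.0435 × 0.95 = 398.16 N·m.
Gear mesh: ratio = 102/22 = 4.6364; torque at the output shaft = 398.16 × 4.6364 × 0.98 = 1809.1 N·m.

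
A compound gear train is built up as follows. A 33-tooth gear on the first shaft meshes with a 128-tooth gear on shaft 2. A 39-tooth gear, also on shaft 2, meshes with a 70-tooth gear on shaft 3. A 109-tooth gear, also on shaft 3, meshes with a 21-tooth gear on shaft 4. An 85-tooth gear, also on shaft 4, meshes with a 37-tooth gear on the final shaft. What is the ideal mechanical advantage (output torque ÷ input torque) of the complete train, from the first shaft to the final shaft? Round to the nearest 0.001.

0.584

Each stage contributes driven/driver: gear mesh 128/33 = 3.8788, gear mesh 70/39 = 1.7949, gear mesh 21/109 = 0.19266, gear mesh 37/85 = 0.43529.
Overall: 3.8788 × 1.7949 × 0.19266 × 0.43529 = 0.58386.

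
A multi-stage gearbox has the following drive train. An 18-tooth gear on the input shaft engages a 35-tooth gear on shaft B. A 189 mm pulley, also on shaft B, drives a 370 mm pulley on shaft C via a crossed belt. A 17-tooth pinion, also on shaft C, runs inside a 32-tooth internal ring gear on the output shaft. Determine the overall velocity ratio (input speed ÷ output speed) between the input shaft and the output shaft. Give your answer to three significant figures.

7.17

Each stage contributes driven/driver: gear mesh 35/18 = 1.9444, belt 370/189 = 1.9577, internal gear 32/17 = 1.8824.
Overall: 1.9444 × 1.9577 × 1.8824 = 7.1653.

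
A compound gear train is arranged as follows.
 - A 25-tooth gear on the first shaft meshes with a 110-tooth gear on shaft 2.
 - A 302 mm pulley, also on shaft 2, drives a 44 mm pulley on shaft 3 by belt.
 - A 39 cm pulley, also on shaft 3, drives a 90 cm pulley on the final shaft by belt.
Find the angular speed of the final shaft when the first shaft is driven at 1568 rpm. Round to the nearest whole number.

1060 rpm

the first shaft → shaft 2 (gear mesh, 110/25): 1568 ÷ 4.4 = 356.36 rpm
shaft 2 → shaft 3 (belt, 44/302): 356.36 ÷ 0.1457 = 2446 rpm
shaft 3 → the final shaft (belt, 90/39): 2446 ÷ 2.3077 = 1059.9 rpm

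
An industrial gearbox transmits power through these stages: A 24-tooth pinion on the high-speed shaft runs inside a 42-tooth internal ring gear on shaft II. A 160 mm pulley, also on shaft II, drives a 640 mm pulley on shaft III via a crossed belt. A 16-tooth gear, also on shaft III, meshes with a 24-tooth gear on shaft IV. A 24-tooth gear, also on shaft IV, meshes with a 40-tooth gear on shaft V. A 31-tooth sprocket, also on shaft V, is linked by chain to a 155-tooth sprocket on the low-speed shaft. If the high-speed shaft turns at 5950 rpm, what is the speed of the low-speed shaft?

68 rpm

Internal gear: ratio = 42/24 = 1.75, so shaft II turns at 5950 / 1.75 = 3400 rpm.
Belt: ratio = 640/160 = 4, so shaft III turns at 3400 / 4 = 850 rpm.
Gear mesh: ratio = 24/16 = 1.5, so shaft IV turns at 850 / 1.5 = 566.67 rpm.
Gear mesh: ratio = 40/24 = 1.6667, so shaft V turns at 566.67 / 1.6667 = 340 rpm.
Chain: ratio = 155/31 = 5, so the low-speed shaft turns at 340 / 5 = 68 rpm.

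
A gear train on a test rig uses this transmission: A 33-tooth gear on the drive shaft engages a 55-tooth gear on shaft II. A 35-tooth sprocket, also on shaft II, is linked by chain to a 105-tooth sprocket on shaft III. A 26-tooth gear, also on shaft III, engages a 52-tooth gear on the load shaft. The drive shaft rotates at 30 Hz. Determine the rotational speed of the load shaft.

gear mesh 55/33 = 1.6667 → 30/1.6667 = 18 Hz
chain 105/35 = 3 → 18/3 = 6 Hz
gear mesh 52/26 = 2 → 6/2 = 3 Hz

3 Hz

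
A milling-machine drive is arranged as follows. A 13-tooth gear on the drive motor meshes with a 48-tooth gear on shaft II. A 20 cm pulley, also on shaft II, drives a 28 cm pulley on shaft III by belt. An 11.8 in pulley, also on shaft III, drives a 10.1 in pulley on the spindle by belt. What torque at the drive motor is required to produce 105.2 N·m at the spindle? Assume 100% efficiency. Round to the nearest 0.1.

Overall ratio R = 3.6923 × 1.4 × 0.85593 = 4.4245.
Input torque = output torque / R = 105.2 / 4.4245 = 23.777 N·m.

23.8 N·m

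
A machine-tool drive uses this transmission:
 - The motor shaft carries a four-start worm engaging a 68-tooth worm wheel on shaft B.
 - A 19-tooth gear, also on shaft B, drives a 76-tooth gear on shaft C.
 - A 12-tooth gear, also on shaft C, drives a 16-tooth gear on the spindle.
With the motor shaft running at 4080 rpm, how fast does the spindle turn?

the motor shaft → shaft B (worm, 68/4): 4080 ÷ 17 = 240 rpm
shaft B → shaft C (gear mesh, 76/19): 240 ÷ 4 = 60 rpm
shaft C → the spindle (gear mesh, 16/12): 60 ÷ 1.3333 = 45 rpm

45 rpm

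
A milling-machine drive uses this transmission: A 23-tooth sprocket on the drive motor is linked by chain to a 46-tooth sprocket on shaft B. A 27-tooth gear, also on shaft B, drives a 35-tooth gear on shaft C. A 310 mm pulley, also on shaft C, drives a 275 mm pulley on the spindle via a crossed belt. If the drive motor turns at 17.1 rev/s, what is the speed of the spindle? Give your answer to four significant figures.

Chain: ratio = 46/23 = 2, so shaft B turns at 17.1 / 2 = 8.55 rev/s.
Gear mesh: ratio = 35/27 = 1.2963, so shaft C turns at 8.55 / 1.2963 = 6.5957 rev/s.
Belt: ratio = 275/310 = 0.8871, so the spindle turns at 6.5957 / 0.8871 = 7.4352 rev/s.

7.435 rev/s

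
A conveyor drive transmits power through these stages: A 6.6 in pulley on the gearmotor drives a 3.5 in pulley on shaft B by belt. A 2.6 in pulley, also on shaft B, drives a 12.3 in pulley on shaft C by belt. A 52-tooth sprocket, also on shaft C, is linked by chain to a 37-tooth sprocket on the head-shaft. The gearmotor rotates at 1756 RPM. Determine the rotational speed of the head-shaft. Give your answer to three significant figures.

984 RPM

Belt: ratio = 3.5/6.6 = 0.5303, so shaft B turns at 1756 / 0.5303 = 3311.3 RPM.
Belt: ratio = 12.3/2.6 = 4.7308, so shaft C turns at 3311.3 / 4.7308 = 699.95 RPM.
Chain: ratio = 37/52 = 0.71154, so the head-shaft turns at 699.95 / 0.71154 = 983.72 RPM.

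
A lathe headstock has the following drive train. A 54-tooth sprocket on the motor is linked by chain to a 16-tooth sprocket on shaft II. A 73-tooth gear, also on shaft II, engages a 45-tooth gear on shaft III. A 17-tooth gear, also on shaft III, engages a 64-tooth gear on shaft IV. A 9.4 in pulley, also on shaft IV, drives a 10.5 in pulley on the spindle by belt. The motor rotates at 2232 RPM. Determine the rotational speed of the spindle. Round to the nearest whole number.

Chain: ratio = 16/54 = 0.2963, so shaft II turns at 2232 / 0.2963 = 7533 RPM.
Gear mesh: ratio = 45/73 = 0.61644, so shaft III turns at 7533 / 0.61644 = 12220 RPM.
Gear mesh: ratio = 64/17 = 3.7647, so shaft IV turns at 12220 / 3.7647 = 3246 RPM.
Belt: ratio = 10.5/9.4 = 1.117, so the spindle turns at 3246 / 1.117 = 2905.9 RPM.

2906 RPM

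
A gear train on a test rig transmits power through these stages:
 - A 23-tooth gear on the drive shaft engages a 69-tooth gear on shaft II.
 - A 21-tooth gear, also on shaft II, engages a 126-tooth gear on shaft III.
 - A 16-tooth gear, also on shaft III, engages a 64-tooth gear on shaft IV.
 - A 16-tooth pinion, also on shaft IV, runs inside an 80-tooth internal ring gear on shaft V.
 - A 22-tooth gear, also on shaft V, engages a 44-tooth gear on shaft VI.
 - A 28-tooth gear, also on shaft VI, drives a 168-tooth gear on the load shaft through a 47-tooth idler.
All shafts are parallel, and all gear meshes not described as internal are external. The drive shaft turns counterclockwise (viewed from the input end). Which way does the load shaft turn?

counterclockwise

the drive shaft → shaft II: external mesh, 1 reversal → CW.
shaft II → shaft III: external mesh, 1 reversal → CCW.
shaft III → shaft IV: external mesh, 1 reversal → CW.
shaft IV → shaft V: internal mesh, same direction → CW.
shaft V → shaft VI: external mesh, 1 reversal → CCW.
shaft VI → the load shaft: driver → idler → driven is 2 external meshes, 2 reversals → CCW.
6 reversals in total — an even number — so the load shaft turns the same way as the drive shaft.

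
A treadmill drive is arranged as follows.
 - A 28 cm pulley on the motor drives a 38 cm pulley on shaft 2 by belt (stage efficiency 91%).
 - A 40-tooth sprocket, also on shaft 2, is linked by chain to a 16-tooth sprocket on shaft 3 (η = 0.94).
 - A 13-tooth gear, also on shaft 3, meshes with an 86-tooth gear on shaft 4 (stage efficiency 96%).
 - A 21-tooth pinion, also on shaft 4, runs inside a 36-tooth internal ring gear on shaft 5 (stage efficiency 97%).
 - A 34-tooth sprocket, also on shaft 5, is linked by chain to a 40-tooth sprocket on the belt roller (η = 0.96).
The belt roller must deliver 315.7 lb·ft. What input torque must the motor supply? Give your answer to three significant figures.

Overall ratio R = 1.3571 × 0.4 × 6.6154 × 1.7143 × 1.1765 = 7.2428; overall efficiency η = 0.91 × 0.94 × 0.96 × 0.97 × 0.96 = 0.7647.
Input torque = output torque / (R × η) = 315.7 / (7.2428 × 0.7647) = 57.001 lb·ft.

57.0 lb·ft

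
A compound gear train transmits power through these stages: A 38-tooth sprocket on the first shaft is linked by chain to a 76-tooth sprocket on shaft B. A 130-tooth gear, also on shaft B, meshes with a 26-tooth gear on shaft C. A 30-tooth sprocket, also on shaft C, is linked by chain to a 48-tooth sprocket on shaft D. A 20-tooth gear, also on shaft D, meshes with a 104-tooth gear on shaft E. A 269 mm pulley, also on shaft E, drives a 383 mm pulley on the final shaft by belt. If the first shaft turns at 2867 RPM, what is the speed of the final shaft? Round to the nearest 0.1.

605.1 RPM

the first shaft → shaft B (chain, 76/38): 2867 ÷ 2 = 1433.5 RPM
shaft B → shaft C (gear mesh, 26/130): 1433.5 ÷ 0.2 = 7167.5 RPM
shaft C → shaft D (chain, 48/30): 7167.5 ÷ 1.6 = 4479.7 RPM
shaft D → shaft E (gear mesh, 104/20): 4479.7 ÷ 5.2 = 861.48 RPM
shaft E → the final shaft (belt, 383/269): 861.48 ÷ 1.4238 = 605.06 RPM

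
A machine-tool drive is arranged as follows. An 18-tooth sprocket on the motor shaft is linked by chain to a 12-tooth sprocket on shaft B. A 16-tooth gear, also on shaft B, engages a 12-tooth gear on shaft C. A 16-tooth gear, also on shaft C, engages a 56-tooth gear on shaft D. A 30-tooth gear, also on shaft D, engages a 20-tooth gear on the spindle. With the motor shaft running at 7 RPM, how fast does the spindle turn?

6 RPM

chain 12/18 = 0.66667 → 7/0.66667 = 10.5 RPM
gear mesh 12/16 = 0.75 → 10.5/0.75 = 14 RPM
gear mesh 56/16 = 3.5 → 14/3.5 = 4 RPM
gear mesh 20/30 = 0.66667 → 4/0.66667 = 6 RPM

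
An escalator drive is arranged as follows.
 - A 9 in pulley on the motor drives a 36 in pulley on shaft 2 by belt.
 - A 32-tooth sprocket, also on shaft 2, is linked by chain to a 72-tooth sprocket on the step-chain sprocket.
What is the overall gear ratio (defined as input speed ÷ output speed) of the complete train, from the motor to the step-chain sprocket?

Each stage contributes driven/driver: belt 36/9 = 4, chain 72/32 = 2.25.
Overall: 4 × 2.25 = 9.

9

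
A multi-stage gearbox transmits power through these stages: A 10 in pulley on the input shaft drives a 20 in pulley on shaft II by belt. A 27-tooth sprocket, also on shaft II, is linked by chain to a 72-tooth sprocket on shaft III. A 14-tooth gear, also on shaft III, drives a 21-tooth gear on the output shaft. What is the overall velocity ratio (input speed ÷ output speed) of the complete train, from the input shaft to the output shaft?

Each stage contributes driven/driver: belt 20/10 = 2, chain 72/27 = 2.6667, gear mesh 21/14 = 1.5.
Overall: 2 × 2.6667 × 1.5 = 8.

8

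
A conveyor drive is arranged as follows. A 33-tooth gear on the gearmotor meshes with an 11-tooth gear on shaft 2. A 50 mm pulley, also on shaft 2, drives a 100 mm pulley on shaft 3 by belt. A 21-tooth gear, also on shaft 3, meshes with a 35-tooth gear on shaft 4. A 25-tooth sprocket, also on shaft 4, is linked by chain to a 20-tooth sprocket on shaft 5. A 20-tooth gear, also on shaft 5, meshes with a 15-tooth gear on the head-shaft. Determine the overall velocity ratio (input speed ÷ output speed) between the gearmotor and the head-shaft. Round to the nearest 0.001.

0.667

Each stage contributes driven/driver: gear mesh 11/33 = 0.33333, belt 100/50 = 2, gear mesh 35/21 = 1.6667, chain 20/25 = 0.8, gear mesh 15/20 = 0.75.
Overall: 0.33333 × 2 × 1.6667 × 0.8 × 0.75 = 0.66667.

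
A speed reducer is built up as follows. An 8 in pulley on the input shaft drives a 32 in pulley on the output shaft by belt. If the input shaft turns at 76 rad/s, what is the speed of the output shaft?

19 rad/s

Belt: ratio = 32/8 = 4, so the output shaft turns at 76 / 4 = 19 rad/s.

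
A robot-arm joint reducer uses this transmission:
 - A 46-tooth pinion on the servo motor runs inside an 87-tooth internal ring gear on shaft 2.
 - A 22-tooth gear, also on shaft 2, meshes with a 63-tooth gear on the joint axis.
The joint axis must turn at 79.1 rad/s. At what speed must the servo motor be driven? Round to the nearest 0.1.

428.4 rad/s

Overall ratio R = 1.8913 × 2.8636 = 5.416.
Required input speed = output speed × R = 79.1 × 5.416 = 428.41 rad/s.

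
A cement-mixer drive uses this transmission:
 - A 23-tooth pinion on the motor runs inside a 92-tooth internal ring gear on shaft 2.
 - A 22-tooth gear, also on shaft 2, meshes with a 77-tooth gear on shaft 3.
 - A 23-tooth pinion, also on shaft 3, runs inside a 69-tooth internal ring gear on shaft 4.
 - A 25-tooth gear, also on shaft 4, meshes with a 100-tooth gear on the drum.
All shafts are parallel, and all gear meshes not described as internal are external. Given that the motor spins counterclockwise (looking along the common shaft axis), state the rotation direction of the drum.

counterclockwise

the motor → shaft 2: internal mesh, same direction → CCW.
shaft 2 → shaft 3: external mesh, 1 reversal → CW.
shaft 3 → shaft 4: internal mesh, same direction → CW.
shaft 4 → the drum: external mesh, 1 reversal → CCW.
2 reversals in total — an even number — so the drum turns the same way as the motor.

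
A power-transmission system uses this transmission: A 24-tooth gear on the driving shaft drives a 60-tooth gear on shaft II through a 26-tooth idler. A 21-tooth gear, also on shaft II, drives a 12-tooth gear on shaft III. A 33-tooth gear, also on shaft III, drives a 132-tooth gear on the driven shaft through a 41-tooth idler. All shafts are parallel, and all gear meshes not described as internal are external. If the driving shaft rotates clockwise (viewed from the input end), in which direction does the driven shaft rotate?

the driving shaft → shaft II: driver → idler → driven is 2 external meshes, 2 reversals → CW.
shaft II → shaft III: external mesh, 1 reversal → CCW.
shaft III → the driven shaft: driver → idler → driven is 2 external meshes, 2 reversals → CCW.
5 reversals in total — an odd number — so the driven shaft turns opposite to the driving shaft.

counterclockwise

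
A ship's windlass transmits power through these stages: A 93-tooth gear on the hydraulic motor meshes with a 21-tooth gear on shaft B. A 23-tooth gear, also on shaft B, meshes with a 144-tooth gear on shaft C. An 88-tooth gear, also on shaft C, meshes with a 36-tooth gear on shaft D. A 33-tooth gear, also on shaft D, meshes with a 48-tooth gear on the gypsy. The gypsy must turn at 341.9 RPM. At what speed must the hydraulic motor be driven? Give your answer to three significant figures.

Overall ratio R = 0.22581 × 6.2609 × 0.40909 × 1.4545 = 0.84124.
Required input speed = output speed × R = 341.9 × 0.84124 = 287.62 RPM.

288 RPM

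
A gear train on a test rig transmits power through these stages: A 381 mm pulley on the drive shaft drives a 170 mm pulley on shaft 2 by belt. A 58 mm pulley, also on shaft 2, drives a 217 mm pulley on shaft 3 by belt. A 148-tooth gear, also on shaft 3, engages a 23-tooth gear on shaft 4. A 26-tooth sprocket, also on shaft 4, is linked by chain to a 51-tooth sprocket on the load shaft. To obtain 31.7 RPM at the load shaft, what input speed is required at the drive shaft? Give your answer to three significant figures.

Overall ratio R = 0.44619 × 3.7414 × 0.15541 × 1.9615 = 0.50888.
Required input speed = output speed × R = 31.7 × 0.50888 = 16.132 RPM.

16.1 RPM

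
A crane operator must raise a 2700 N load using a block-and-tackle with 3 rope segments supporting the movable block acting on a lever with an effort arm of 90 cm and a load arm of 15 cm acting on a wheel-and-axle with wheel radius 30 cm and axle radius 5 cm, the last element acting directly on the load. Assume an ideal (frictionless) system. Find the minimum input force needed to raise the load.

Block-and-tackle MA = number of supporting rope parts = 3.
Lever MA = effort arm / load arm = 90/15 = 6.
Wheel-and-axle MA = R/r = 30/5 = 6.
Combined ideal MA = 3 × 6 × 6 = 108.
Effort = load / MA = 2700 / 108 = 25 N.

25 N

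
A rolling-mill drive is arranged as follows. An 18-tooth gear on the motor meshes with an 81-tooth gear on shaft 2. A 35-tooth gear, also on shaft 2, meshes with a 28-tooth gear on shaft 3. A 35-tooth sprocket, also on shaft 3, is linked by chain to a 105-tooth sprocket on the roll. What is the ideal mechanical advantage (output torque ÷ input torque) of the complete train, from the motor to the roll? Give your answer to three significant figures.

Each stage contributes driven/driver: gear mesh 81/18 = 4.5, gear mesh 28/35 = 0.8, chain 105/35 = 3.
Overall: 4.5 × 0.8 × 3 = 10.8.

10.8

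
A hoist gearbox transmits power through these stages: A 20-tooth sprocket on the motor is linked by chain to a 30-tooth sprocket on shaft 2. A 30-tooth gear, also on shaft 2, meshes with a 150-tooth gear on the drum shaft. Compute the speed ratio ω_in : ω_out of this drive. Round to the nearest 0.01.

7.50

Each stage contributes driven/driver: chain 30/20 = 1.5, gear mesh 150/30 = 5.
Overall: 1.5 × 5 = 7.5.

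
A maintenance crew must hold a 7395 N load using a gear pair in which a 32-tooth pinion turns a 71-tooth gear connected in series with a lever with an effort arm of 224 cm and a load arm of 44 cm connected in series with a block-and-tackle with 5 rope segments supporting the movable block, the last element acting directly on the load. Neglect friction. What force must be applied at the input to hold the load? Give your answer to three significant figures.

Gear pair MA = 71/32 = 2.2188.
Lever MA = effort arm / load arm = 224/44 = 5.0909.
Block-and-tackle MA = number of supporting rope parts = 5.
Combined ideal MA = 2.2188 × 5.0909 × 5 = 56.477.
Effort = load / MA = 7395 / 56.477 = 130.94 N.

131 N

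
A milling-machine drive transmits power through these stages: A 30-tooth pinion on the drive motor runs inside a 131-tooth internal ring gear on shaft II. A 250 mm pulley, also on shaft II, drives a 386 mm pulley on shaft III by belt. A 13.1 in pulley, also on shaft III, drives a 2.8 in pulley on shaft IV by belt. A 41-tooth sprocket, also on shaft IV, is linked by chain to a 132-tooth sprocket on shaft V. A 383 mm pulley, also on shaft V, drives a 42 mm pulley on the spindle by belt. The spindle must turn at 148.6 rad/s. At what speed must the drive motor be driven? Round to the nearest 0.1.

75.6 rad/s

Overall ratio R = 4.3667 × 1.544 × 0.21374 × 3.2195 × 0.10966 = 0.50877.
Required input speed = output speed × R = 148.6 × 0.50877 = 75.604 rad/s.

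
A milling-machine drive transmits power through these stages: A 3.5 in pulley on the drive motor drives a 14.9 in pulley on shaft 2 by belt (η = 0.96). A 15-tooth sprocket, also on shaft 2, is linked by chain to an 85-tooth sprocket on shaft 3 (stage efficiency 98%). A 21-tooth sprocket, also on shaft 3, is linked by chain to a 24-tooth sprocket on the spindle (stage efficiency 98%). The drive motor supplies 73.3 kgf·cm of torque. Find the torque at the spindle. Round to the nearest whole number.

1863 kgf·cm

Belt: ratio = 14.9/3.5 = 4.2571; torque at shaft 2 = 73.3 × 4.2571 × 0.96 = 299.57 kgf·cm.
Chain: ratio = 85/15 = 5.6667; torque at shaft 3 = 299.57 × 5.6667 × 0.98 = 1663.6 kgf·cm.
Chain: ratio = 24/21 = 1.1429; torque at the spindle = 1663.6 × 1.1429 × 0.98 = 1863.2 kgf·cm.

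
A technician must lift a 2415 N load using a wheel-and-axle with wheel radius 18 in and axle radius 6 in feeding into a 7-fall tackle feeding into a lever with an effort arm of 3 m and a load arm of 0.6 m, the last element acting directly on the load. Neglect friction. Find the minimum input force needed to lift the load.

23 N

Wheel-and-axle MA = R/r = 18/6 = 3.
Block-and-tackle MA = number of supporting rope parts = 7.
Lever MA = effort arm / load arm = 3/0.6 = 5.
Combined ideal MA = 3 × 7 × 5 = 105.
Effort = load / MA = 2415 / 105 = 23 N.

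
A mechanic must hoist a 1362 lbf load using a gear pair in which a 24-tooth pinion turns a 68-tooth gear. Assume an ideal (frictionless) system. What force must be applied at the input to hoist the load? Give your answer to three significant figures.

Gear pair MA = 68/24 = 2.8333.
Effort = load / MA = 1362 / 2.8333 = 480.71 lbf.

481 lbf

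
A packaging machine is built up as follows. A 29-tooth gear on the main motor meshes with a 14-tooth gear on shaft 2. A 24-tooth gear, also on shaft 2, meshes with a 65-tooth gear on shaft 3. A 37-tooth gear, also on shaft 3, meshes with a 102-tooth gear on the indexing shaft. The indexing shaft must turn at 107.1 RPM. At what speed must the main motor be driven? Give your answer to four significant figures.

386.0 RPM

Overall ratio R = 0.48276 × 2.7083 × 2.7568 = 3.6044.
Required input speed = output speed × R = 107.1 × 3.6044 = 386.03 RPM.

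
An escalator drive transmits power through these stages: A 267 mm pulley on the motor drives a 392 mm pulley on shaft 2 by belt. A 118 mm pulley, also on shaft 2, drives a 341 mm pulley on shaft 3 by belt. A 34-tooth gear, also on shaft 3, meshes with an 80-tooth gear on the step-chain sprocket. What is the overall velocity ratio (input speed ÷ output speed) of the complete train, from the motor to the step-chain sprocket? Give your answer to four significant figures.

Each stage contributes driven/driver: belt 392/267 = 1.4682, belt 341/118 = 2.8898, gear mesh 80/34 = 2.3529.
Overall: 1.4682 × 2.8898 × 2.3529 = 9.9829.

9.983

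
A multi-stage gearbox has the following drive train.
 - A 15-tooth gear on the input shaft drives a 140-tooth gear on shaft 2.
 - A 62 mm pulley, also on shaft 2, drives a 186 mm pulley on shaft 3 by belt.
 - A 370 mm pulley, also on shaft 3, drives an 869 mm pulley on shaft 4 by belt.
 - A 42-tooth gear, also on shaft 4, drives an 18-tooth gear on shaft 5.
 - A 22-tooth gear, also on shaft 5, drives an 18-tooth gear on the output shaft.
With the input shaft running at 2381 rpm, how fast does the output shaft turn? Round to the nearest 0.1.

gear mesh 140/15 = 9.3333 → 2381/9.3333 = 255.11 rpm
belt 186/62 = 3 → 255.11/3 = 85.036 rpm
belt 869/370 = 2.3486 → 85.036/2.3486 = 36.206 rpm
gear mesh 18/42 = 0.42857 → 36.206/0.42857 = 84.481 rpm
gear mesh 18/22 = 0.81818 → 84.481/0.81818 = 103.25 rpm

103.3 rpm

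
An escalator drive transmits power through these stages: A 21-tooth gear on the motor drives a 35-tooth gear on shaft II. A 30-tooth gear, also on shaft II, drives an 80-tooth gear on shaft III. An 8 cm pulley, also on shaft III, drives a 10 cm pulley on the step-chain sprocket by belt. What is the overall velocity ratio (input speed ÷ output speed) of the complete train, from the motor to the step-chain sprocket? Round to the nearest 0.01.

Each stage contributes driven/driver: gear mesh 35/21 = 1.6667, gear mesh 80/30 = 2.6667, belt 10/8 = 1.25.
Overall: 1.6667 × 2.6667 × 1.25 = 5.5556.

5.56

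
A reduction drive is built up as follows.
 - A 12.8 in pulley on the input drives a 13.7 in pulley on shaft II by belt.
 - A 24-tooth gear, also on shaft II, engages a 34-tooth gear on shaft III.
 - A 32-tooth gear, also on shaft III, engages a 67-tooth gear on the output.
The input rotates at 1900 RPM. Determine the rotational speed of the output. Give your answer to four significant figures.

Belt: ratio = 13.7/12.8 = 1.0703, so shaft II turns at 1900 / 1.0703 = 1775.2 RPM.
Gear mesh: ratio = 34/24 = 1.4167, so shaft III turns at 1775.2 / 1.4167 = 1253.1 RPM.
Gear mesh: ratio = 67/32 = 2.0938, so the output turns at 1253.1 / 2.0938 = 598.48 RPM.

598.5 RPM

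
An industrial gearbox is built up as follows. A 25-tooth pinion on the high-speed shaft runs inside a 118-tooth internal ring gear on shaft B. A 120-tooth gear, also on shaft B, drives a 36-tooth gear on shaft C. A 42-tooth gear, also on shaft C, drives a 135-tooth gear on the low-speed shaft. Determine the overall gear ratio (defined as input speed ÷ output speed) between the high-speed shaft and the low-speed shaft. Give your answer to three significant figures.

4.55

Each stage contributes driven/driver: internal gear 118/25 = 4.72, gear mesh 36/120 = 0.3, gear mesh 135/42 = 3.2143.
Overall: 4.72 × 0.3 × 3.2143 = 4.5514.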